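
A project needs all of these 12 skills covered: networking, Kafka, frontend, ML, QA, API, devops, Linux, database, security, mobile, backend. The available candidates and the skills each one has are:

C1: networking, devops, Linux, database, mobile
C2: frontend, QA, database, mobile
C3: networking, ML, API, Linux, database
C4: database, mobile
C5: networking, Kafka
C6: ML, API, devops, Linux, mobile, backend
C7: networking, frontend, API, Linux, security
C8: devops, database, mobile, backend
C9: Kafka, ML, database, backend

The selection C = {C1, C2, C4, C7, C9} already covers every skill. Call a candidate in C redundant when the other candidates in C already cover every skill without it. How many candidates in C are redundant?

Drop C1: devops uncovered — not redundant.
Drop C2: QA uncovered — not redundant.
Drop C4: the rest still cover every skill — redundant.
Drop C7: API, security uncovered — not redundant.
Drop C9: Kafka, ML, backend uncovered — not redundant.
1 redundant: C4.

1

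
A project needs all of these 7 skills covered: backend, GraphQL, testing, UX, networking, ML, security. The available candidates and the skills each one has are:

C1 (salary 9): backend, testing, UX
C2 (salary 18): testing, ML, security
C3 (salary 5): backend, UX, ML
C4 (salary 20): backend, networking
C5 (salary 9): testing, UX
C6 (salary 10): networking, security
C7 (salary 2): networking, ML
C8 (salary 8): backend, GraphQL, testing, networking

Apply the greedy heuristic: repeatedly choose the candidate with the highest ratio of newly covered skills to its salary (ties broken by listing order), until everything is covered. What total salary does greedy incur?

25

Pick 1: C7 adds 2 new (networking, ML) at salary 2 (ratio 2/2).
Pick 2: C3 adds 2 new (backend, UX) at salary 5 (ratio 2/5).
Pick 3: C8 adds 2 new (GraphQL, testing) at salary 8 (ratio 2/8).
Pick 4: C6 adds 1 new (security) at salary 10 (ratio 1/10).
Greedy total salary: 2 + 5 + 8 + 10 = 25. (The true optimum is 23, so greedy overshoots here.)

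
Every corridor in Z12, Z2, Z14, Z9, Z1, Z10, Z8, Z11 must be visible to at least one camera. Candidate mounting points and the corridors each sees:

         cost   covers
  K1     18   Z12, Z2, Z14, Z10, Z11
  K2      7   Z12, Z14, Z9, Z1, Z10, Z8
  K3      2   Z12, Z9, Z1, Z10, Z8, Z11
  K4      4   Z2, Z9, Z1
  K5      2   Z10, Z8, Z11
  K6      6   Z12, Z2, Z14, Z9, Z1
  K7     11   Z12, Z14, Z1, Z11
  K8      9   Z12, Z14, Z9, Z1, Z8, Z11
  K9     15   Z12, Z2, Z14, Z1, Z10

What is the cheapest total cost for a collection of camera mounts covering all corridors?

8

K3, K6 cover every corridor at cost 2 + 6 = 8.
Any cover uses at least 2 camera mounts; among all covering selections none totals below 8.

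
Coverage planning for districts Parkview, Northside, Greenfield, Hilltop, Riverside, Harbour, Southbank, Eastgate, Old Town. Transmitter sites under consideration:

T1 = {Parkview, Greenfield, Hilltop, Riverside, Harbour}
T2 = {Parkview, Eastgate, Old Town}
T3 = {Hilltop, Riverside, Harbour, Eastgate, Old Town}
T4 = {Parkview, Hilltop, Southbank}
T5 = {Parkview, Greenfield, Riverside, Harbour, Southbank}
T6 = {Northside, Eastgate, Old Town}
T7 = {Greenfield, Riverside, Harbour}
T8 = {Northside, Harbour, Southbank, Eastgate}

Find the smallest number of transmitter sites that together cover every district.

3

T1, T2, T8 together cover {Parkview, Northside, Greenfield, Hilltop, Riverside, Harbour, Southbank, Eastgate, Old Town} — every district.
No 2 of the 8 transmitter sites cover everything (all 28 pairs fall short), so 3 is minimum.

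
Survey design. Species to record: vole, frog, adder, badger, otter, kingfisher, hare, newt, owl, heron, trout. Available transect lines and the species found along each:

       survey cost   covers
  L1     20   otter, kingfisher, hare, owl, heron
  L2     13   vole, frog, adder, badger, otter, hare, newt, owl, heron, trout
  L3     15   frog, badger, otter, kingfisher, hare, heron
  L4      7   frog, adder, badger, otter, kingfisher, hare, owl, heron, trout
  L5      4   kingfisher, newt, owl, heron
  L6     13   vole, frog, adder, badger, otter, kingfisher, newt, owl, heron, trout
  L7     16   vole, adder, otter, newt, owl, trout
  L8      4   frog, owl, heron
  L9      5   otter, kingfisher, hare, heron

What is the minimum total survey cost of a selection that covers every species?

L2, L5 cover every species at survey cost 13 + 4 = 17.
Any cover uses at least 2 transects; among all covering selections none totals below 17.
Greedy by coverage-per-survey cost would pick L4, L5, L2 for 24 — worse than the optimum 17.

17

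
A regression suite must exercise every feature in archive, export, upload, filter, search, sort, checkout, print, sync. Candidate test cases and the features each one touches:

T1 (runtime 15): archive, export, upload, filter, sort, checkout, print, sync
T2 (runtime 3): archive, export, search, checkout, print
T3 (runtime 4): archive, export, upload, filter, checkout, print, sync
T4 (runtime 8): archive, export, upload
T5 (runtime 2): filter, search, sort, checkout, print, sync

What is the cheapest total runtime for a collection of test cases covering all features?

6

T3, T5 cover every feature at runtime 4 + 2 = 6.
Any cover uses at least 2 test cases; among all covering selections none totals below 6.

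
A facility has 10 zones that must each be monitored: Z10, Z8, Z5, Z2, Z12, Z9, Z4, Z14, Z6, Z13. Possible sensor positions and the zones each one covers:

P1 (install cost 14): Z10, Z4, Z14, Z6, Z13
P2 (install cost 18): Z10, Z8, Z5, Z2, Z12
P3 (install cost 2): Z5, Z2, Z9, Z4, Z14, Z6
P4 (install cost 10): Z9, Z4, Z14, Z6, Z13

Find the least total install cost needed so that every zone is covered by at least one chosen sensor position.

28

P2, P4 cover every zone at install cost 18 + 10 = 28.
Any cover uses at least 2 sensor positions; among all covering selections none totals below 28.
Greedy by coverage-per-install cost would pick P3, P2, P4 for 30 — worse than the optimum 28.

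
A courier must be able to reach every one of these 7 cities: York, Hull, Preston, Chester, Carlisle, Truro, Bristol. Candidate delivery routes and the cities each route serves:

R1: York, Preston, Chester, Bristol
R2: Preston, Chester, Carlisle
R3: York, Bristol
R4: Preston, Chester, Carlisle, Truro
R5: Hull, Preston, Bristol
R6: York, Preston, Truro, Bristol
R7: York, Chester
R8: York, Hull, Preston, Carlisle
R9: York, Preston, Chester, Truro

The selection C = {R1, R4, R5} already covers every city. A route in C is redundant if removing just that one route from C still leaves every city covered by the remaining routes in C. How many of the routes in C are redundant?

0

Drop R1: York uncovered — not redundant.
Drop R4: Carlisle, Truro uncovered — not redundant.
Drop R5: Hull uncovered — not redundant.
None of the routes in C is redundant.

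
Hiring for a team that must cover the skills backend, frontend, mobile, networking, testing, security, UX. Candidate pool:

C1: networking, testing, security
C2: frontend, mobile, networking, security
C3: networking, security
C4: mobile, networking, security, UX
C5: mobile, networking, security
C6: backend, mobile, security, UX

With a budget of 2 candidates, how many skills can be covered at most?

Choosing C1, C6 covers {backend, mobile, networking, testing, security, UX} — 6 skills.
No choice of 2 candidates does better; here frontend is left uncovered.

6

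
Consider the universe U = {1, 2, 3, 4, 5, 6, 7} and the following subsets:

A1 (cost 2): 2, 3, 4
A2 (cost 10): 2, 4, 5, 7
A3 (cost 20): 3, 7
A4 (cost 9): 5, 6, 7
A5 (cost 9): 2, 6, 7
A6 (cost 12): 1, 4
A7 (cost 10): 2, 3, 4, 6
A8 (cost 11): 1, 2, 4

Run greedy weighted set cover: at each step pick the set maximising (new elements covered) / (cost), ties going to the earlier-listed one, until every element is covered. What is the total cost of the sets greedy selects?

22

Pick 1: A1 adds 3 new (2, 3, 4) at cost 2 (ratio 3/2).
Pick 2: A4 adds 3 new (5, 6, 7) at cost 9 (ratio 3/9).
Pick 3: A8 adds 1 new (1) at cost 11 (ratio 1/11).
Greedy total cost: 2 + 9 + 11 = 22.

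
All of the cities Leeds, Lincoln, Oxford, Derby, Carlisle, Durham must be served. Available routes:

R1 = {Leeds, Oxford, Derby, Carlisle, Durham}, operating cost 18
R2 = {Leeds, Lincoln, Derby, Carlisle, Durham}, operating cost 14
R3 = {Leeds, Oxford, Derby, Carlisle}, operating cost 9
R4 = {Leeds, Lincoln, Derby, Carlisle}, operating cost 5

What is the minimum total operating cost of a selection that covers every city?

R1, R4 cover every city at operating cost 18 + 5 = 23.
Any cover uses at least 2 routes; among all covering selections none totals below 23.

23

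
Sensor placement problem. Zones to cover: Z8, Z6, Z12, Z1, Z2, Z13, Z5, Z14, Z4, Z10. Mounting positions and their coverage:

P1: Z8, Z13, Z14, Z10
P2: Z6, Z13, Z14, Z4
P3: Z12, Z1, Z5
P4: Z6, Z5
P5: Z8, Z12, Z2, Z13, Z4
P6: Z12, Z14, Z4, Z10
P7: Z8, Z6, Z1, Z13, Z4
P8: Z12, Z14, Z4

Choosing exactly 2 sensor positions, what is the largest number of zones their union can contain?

Choosing P6, P7 covers {Z8, Z6, Z12, Z1, Z13, Z14, Z4, Z10} — 8 zones.
No choice of 2 sensor positions does better; here Z2, Z5 are left uncovered.

8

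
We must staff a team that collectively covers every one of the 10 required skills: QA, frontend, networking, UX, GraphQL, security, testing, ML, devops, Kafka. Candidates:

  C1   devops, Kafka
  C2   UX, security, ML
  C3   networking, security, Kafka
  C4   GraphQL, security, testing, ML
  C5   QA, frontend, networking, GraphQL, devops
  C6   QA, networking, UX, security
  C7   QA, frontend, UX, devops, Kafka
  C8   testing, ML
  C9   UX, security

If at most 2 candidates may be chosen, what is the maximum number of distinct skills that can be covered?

9

Choosing C4, C7 covers {QA, frontend, UX, GraphQL, security, testing, ML, devops, Kafka} — 9 skills.
No choice of 2 candidates does better; here networking is left uncovered.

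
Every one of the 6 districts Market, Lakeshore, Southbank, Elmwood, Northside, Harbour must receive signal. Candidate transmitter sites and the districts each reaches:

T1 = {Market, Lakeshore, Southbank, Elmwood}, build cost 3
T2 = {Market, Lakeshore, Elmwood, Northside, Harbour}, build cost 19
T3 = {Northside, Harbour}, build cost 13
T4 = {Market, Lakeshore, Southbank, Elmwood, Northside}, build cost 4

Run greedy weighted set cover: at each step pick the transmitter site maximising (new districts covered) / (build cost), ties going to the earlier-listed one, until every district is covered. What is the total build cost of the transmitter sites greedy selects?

20

Pick 1: T1 adds 4 new (Market, Lakeshore, Southbank, Elmwood) at build cost 3 (ratio 4/3).
Pick 2: T4 adds 1 new (Northside) at build cost 4 (ratio 1/4).
Pick 3: T3 adds 1 new (Harbour) at build cost 13 (ratio 1/13).
Greedy total build cost: 3 + 4 + 13 = 20. (The true optimum is 16, so greedy overshoots here.)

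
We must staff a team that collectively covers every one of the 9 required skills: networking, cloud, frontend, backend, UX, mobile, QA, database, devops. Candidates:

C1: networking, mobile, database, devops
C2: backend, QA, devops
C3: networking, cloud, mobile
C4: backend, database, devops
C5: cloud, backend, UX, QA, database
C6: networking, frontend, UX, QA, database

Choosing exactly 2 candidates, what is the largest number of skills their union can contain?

8

Choosing C1, C5 covers {networking, cloud, backend, UX, mobile, QA, database, devops} — 8 skills.
No choice of 2 candidates does better; here frontend is left uncovered.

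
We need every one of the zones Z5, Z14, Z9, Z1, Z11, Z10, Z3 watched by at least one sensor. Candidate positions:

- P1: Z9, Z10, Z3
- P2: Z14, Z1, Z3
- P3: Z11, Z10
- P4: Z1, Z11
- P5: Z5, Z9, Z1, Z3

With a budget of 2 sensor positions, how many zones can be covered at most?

Choosing P3, P5 covers {Z5, Z9, Z1, Z11, Z10, Z3} — 6 zones.
No choice of 2 sensor positions does better; here Z14 is left uncovered.

6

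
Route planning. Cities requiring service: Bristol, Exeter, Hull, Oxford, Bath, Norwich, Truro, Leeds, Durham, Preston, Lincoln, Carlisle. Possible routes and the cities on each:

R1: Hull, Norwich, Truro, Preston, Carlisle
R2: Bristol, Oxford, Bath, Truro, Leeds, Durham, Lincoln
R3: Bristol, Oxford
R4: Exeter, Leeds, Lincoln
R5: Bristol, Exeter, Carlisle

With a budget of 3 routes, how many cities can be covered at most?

Choosing R1, R2, R4 covers {Bristol, Exeter, Hull, Oxford, Bath, Norwich, Truro, Leeds, Durham, Preston, Lincoln, Carlisle} — 12 cities.
That is all 12 cities.

12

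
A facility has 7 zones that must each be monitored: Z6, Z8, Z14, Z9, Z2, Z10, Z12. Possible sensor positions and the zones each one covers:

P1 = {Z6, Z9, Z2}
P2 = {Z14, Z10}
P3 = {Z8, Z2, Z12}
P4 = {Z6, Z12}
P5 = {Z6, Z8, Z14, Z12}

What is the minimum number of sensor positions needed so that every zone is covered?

3

P1, P2, P3 together cover {Z6, Z8, Z14, Z9, Z2, Z10, Z12} — every zone.
No 2 of the 5 sensor positions cover everything (all 10 pairs fall short), so 3 is minimum.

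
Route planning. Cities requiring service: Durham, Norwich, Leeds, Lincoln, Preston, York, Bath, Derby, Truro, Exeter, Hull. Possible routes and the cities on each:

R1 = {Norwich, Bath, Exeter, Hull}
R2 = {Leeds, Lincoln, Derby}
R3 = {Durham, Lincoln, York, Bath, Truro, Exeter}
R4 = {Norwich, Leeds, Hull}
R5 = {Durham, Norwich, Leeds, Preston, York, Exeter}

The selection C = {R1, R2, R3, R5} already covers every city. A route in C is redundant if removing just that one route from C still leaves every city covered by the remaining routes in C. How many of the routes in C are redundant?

Drop R1: Hull uncovered — not redundant.
Drop R2: Derby uncovered — not redundant.
Drop R3: Truro uncovered — not redundant.
Drop R5: Preston uncovered — not redundant.
None of the routes in C is redundant.

0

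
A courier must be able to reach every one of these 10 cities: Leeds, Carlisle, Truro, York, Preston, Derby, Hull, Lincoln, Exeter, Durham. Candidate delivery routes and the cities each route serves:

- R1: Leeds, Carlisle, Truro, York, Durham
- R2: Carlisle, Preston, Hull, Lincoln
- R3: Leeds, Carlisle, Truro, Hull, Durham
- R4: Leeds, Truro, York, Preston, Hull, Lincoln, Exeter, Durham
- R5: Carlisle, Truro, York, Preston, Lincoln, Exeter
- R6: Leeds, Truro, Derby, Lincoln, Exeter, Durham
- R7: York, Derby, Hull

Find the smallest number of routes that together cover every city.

3

R1, R2, R6 together cover {Leeds, Carlisle, Truro, York, Preston, Derby, Hull, Lincoln, Exeter, Durham} — every city.
No 2 of the 7 routes cover everything (all 21 pairs fall short), so 3 is minimum.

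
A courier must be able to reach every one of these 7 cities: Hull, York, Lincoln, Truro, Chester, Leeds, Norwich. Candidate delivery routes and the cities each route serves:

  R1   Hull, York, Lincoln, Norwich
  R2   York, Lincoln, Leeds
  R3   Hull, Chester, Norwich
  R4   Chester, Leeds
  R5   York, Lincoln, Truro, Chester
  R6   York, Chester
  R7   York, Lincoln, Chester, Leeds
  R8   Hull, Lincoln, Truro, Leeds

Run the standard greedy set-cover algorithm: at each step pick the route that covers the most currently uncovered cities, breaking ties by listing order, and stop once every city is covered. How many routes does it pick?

3

Pick 1: R1 covers 4 new cities (Hull, York, Lincoln, Norwich).
Pick 2: R4 covers 2 new cities (Chester, Leeds).
Pick 3: R5 covers 1 new cities (Truro).
Greedy uses 3 routes.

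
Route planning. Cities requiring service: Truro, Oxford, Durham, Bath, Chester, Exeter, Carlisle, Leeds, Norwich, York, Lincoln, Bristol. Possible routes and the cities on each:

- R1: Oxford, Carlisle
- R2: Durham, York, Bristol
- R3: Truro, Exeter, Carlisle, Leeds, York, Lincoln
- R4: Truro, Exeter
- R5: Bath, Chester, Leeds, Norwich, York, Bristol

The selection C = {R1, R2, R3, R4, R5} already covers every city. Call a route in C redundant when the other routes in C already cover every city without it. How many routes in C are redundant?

1

Drop R1: Oxford uncovered — not redundant.
Drop R2: Durham uncovered — not redundant.
Drop R3: Lincoln uncovered — not redundant.
Drop R4: the rest still cover every city — redundant.
Drop R5: Bath, Chester, Norwich uncovered — not redundant.
1 redundant: R4.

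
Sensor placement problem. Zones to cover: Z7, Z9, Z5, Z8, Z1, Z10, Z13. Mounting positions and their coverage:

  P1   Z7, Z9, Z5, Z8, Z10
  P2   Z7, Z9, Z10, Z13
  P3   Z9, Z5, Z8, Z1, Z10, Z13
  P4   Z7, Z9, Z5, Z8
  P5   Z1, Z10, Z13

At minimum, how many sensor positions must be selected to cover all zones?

2

P1, P3 together cover {Z7, Z9, Z5, Z8, Z1, Z10, Z13} — every zone.
No single sensor position contains all 7 zones, so 2 is optimal.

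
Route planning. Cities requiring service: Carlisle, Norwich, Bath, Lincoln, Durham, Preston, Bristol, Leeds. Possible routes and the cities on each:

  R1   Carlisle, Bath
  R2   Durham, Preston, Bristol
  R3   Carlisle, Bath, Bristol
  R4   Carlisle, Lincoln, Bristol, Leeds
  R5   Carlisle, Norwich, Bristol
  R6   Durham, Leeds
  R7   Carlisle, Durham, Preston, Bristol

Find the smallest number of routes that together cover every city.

4

R1, R2, R4, R5 together cover {Carlisle, Norwich, Bath, Lincoln, Durham, Preston, Bristol, Leeds} — every city.
No 3 of the 7 routes cover everything (all 35 triples fall short), so 4 is minimum.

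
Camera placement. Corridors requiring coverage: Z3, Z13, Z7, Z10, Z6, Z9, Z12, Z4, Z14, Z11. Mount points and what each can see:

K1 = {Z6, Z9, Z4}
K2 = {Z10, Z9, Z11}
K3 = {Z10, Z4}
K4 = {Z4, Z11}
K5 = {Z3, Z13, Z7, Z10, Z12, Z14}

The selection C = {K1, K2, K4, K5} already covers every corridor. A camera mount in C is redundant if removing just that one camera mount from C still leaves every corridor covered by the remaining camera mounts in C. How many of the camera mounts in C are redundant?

Drop K1: Z6 uncovered — not redundant.
Drop K2: the rest still cover every corridor — redundant.
Drop K4: the rest still cover every corridor — redundant.
Drop K5: Z3, Z13, Z7, Z12, … uncovered — not redundant.
2 redundant: K2, K4.

2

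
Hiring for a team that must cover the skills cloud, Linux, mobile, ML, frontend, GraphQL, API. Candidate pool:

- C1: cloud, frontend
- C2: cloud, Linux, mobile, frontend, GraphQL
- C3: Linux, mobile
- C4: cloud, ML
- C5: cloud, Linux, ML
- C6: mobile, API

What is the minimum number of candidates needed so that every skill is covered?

C2, C4, C6 together cover {cloud, Linux, mobile, ML, frontend, GraphQL, API} — every skill.
No 2 of the 6 candidates cover everything (all 15 pairs fall short), so 3 is minimum.

3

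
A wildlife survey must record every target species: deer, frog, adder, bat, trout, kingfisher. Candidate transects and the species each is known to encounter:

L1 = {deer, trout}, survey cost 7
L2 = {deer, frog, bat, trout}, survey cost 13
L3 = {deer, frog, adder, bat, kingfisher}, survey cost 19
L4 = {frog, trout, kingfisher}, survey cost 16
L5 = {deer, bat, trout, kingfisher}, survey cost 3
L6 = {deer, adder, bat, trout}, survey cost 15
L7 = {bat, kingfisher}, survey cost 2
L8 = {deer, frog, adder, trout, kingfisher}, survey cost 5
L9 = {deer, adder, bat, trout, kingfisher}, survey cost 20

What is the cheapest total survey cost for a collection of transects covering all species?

7

L7, L8 cover every species at survey cost 2 + 5 = 7.
Any cover uses at least 2 transects; among all covering selections none totals below 7.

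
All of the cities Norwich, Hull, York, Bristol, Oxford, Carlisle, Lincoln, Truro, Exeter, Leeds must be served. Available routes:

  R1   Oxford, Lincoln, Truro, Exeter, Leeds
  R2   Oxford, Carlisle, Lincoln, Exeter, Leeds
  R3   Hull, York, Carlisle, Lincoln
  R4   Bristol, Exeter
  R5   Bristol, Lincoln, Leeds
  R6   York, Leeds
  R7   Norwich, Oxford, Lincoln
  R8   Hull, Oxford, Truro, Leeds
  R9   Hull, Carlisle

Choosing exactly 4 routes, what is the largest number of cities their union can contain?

10

Choosing R1, R3, R4, R7 covers {Norwich, Hull, York, Bristol, Oxford, Carlisle, Lincoln, Truro, Exeter, Leeds} — 10 cities.
That is all 10 cities.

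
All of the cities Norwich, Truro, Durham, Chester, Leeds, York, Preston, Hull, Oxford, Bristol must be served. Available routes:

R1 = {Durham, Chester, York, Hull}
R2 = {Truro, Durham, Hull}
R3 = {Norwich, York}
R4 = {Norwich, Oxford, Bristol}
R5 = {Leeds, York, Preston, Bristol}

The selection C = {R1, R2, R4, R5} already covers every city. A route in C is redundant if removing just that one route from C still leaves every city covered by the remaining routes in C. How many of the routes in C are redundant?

Drop R1: Chester uncovered — not redundant.
Drop R2: Truro uncovered — not redundant.
Drop R4: Norwich, Oxford uncovered — not redundant.
Drop R5: Leeds, Preston uncovered — not redundant.
None of the routes in C is redundant.

0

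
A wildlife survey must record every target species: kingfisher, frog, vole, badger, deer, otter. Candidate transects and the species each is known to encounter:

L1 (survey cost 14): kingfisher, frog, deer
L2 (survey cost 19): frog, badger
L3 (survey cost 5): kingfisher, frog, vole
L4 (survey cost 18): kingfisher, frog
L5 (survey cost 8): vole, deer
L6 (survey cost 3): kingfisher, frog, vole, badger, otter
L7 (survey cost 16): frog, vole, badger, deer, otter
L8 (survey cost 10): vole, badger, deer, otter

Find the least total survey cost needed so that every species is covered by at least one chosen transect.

L5, L6 cover every species at survey cost 8 + 3 = 11.
Any cover uses at least 2 transects; among all covering selections none totals below 11.

11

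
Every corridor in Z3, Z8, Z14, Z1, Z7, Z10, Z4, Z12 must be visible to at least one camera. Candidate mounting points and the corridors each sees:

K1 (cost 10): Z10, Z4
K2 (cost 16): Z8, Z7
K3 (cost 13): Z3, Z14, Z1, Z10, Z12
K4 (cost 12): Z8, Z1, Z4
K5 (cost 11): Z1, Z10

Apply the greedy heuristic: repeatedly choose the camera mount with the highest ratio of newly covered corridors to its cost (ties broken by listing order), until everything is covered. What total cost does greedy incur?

41

Pick 1: K3 adds 5 new (Z3, Z14, Z1, Z10, Z12) at cost 13 (ratio 5/13).
Pick 2: K4 adds 2 new (Z8, Z4) at cost 12 (ratio 2/12).
Pick 3: K2 adds 1 new (Z7) at cost 16 (ratio 1/16).
Greedy total cost: 13 + 12 + 16 = 41. (The true optimum is 39, so greedy overshoots here.)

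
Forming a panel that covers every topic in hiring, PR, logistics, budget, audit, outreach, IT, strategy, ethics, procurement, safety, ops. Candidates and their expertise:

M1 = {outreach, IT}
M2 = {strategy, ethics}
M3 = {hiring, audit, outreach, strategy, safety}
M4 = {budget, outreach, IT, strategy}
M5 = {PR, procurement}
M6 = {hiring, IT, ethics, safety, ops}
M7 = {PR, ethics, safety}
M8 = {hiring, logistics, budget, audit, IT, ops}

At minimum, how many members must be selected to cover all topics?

M2, M3, M5, M8 together cover {hiring, PR, logistics, budget, audit, outreach, IT, strategy, ethics, procurement, safety, ops} — every topic.
No 3 of the 8 members cover everything (all 56 triples fall short), so 4 is minimum.

4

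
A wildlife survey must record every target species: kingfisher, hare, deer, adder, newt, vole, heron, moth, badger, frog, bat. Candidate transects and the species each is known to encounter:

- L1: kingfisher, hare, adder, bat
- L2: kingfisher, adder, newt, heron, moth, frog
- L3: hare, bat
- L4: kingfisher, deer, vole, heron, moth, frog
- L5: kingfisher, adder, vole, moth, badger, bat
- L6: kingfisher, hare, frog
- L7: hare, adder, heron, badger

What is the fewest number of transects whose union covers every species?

L1, L2, L4, L5 together cover {kingfisher, hare, deer, adder, newt, vole, heron, moth, badger, frog, bat} — every species.
No 3 of the 7 transects cover everything (all 35 triples fall short), so 4 is minimum.

4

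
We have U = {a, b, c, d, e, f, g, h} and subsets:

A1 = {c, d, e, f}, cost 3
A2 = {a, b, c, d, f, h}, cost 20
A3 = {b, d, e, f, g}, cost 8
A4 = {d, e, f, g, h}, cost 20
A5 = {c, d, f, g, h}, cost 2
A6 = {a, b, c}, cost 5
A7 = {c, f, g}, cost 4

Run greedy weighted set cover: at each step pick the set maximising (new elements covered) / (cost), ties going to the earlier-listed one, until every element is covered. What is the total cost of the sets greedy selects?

Pick 1: A5 adds 5 new (c, d, f, g, h) at cost 2 (ratio 5/2).
Pick 2: A6 adds 2 new (a, b) at cost 5 (ratio 2/5).
Pick 3: A1 adds 1 new (e) at cost 3 (ratio 1/3).
Greedy total cost: 2 + 5 + 3 = 10.

10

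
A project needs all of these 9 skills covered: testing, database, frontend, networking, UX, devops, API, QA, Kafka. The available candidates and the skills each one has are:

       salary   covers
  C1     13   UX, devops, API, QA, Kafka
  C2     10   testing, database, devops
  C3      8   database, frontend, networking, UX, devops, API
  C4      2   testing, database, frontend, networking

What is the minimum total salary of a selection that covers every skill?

15

C1, C4 cover every skill at salary 13 + 2 = 15.
Any cover uses at least 2 candidates; among all covering selections none totals below 15.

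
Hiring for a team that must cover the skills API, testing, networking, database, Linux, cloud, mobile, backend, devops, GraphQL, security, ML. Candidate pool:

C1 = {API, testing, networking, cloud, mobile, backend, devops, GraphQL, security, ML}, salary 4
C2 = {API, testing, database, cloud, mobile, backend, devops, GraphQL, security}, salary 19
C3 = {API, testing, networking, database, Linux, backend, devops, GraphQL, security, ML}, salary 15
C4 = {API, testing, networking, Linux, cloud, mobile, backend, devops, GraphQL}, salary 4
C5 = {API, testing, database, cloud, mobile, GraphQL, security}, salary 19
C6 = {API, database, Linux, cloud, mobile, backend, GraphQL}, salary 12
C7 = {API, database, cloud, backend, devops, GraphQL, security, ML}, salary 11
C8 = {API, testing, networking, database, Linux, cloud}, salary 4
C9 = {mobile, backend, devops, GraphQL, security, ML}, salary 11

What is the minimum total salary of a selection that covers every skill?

8

C1, C8 cover every skill at salary 4 + 4 = 8.
Any cover uses at least 2 candidates; among all covering selections none totals below 8.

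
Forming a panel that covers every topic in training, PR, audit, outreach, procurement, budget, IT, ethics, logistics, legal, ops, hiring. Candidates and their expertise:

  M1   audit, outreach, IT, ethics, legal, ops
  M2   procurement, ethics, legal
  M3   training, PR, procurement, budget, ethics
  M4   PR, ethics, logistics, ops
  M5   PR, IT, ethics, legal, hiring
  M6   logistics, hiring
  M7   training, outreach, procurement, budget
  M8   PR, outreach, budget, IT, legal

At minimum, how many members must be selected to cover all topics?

3

M1, M3, M6 together cover {training, PR, audit, outreach, procurement, budget, IT, ethics, logistics, legal, ops, hiring} — every topic.
No 2 of the 8 members cover everything (all 28 pairs fall short), so 3 is minimum.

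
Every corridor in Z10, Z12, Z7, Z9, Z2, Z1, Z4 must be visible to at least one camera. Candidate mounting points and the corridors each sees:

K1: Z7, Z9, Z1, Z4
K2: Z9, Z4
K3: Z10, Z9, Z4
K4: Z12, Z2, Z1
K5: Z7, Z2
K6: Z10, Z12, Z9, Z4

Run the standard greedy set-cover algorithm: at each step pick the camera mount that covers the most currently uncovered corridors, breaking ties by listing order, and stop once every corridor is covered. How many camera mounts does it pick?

Pick 1: K1 covers 4 new corridors (Z7, Z9, Z1, Z4).
Pick 2: K4 covers 2 new corridors (Z12, Z2).
Pick 3: K3 covers 1 new corridors (Z10).
Greedy uses 3 camera mounts.

3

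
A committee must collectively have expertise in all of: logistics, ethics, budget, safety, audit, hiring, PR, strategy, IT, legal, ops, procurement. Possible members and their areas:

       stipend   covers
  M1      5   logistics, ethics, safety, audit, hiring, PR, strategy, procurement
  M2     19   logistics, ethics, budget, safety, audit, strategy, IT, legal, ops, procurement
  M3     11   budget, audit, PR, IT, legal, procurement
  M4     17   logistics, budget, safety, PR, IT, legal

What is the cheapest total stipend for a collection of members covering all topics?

24

M1, M2 cover every topic at stipend 5 + 19 = 24.
Any cover uses at least 2 members; among all covering selections none totals below 24.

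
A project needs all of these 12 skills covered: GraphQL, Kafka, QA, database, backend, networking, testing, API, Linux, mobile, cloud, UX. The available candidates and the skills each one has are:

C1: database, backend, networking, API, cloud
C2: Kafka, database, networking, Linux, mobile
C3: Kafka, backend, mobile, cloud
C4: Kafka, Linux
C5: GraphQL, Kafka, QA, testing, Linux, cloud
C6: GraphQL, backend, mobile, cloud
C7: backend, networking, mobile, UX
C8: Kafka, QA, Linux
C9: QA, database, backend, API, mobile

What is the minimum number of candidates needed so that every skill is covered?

3

C1, C5, C7 together cover {GraphQL, Kafka, QA, database, backend, networking, testing, API, Linux, mobile, cloud, UX} — every skill.
No 2 of the 9 candidates cover everything (all 36 pairs fall short), so 3 is minimum.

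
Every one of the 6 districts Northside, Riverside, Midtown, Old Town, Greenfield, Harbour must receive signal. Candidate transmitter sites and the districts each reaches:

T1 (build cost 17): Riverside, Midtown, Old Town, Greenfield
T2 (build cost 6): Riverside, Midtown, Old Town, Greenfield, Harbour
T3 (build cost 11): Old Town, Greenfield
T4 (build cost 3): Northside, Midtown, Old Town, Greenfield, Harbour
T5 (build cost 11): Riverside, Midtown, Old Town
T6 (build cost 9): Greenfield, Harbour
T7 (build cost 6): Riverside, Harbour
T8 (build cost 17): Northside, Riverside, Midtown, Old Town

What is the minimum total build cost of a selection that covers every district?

9

T2, T4 cover every district at build cost 6 + 3 = 9.
Any cover uses at least 2 transmitter sites; among all covering selections none totals below 9.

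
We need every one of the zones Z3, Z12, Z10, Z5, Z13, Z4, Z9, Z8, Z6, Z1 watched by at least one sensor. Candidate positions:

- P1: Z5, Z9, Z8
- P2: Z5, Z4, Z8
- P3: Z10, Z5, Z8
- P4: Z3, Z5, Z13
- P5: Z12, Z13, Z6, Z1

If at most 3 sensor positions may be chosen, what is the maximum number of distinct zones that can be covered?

Choosing P1, P2, P5 covers {Z12, Z5, Z13, Z4, Z9, Z8, Z6, Z1} — 8 zones.
No choice of 3 sensor positions does better; here Z3, Z10 are left uncovered.

8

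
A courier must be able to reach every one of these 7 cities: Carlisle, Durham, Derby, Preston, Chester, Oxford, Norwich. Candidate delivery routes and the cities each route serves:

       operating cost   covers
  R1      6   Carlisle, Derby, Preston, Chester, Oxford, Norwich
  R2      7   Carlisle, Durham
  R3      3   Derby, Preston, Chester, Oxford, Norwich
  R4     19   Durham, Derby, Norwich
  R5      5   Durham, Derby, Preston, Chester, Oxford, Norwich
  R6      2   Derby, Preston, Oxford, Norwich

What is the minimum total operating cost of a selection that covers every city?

10

R2, R3 cover every city at operating cost 7 + 3 = 10.
Any cover uses at least 2 routes; among all covering selections none totals below 10.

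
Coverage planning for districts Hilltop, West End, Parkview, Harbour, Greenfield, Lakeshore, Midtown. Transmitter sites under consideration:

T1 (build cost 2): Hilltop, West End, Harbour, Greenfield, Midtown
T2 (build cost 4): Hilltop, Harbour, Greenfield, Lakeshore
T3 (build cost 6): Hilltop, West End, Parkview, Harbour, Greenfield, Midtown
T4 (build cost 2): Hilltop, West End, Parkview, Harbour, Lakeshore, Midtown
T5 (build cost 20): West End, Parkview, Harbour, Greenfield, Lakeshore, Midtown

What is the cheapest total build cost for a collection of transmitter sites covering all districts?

T1, T4 cover every district at build cost 2 + 2 = 4.
Any cover uses at least 2 transmitter sites; among all covering selections none totals below 4.

4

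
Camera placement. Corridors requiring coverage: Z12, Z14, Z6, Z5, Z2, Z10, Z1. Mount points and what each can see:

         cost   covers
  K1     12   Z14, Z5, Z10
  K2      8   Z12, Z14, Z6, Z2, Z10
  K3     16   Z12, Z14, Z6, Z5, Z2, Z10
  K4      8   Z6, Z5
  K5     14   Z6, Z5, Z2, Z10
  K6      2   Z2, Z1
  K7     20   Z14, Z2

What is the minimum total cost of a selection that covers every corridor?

18

K3, K6 cover every corridor at cost 16 + 2 = 18.
Any cover uses at least 2 camera mounts; among all covering selections none totals below 18.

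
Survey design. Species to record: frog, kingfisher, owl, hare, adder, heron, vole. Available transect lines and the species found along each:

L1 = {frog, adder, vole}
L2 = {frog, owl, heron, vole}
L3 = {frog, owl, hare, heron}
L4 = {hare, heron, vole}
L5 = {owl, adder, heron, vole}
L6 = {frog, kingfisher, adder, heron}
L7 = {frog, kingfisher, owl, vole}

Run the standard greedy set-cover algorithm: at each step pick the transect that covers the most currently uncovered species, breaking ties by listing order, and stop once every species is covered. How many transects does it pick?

3

Pick 1: L2 covers 4 new species (frog, owl, heron, vole).
Pick 2: L6 covers 2 new species (kingfisher, adder).
Pick 3: L3 covers 1 new species (hare).
Greedy uses 3 transects.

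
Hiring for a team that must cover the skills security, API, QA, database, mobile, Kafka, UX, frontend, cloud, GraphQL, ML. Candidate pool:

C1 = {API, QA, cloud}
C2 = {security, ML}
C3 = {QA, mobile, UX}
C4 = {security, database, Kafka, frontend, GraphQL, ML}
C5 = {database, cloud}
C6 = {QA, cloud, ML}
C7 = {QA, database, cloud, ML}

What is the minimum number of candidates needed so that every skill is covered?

3

C1, C3, C4 together cover {security, API, QA, database, mobile, Kafka, UX, frontend, cloud, GraphQL, ML} — every skill.
No 2 of the 7 candidates cover everything (all 21 pairs fall short), so 3 is minimum.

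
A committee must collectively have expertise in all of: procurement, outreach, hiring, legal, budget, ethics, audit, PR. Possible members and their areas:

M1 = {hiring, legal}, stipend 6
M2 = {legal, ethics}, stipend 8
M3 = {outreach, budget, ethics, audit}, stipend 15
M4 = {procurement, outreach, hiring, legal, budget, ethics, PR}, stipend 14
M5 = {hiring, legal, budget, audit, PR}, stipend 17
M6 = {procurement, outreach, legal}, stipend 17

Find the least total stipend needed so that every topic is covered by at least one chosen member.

29

M3, M4 cover every topic at stipend 15 + 14 = 29.
Any cover uses at least 2 members; among all covering selections none totals below 29.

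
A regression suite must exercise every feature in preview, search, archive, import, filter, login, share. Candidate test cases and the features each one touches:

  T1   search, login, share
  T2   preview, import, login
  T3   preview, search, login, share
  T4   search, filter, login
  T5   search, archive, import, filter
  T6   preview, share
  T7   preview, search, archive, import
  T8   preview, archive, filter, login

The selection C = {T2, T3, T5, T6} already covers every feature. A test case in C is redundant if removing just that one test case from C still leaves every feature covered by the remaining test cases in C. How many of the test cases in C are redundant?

Drop T2: the rest still cover every feature — redundant.
Drop T3: the rest still cover every feature — redundant.
Drop T5: archive, filter uncovered — not redundant.
Drop T6: the rest still cover every feature — redundant.
3 redundant: T2, T3, T6.

3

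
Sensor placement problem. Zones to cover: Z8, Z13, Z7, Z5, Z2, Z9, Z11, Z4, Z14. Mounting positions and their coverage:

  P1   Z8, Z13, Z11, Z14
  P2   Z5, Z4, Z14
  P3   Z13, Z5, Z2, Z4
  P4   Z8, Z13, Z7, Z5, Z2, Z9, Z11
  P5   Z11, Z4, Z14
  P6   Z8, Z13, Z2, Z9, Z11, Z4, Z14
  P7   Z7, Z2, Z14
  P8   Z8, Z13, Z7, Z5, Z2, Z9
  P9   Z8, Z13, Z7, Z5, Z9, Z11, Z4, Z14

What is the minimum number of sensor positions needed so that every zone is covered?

2

P2, P4 together cover {Z8, Z13, Z7, Z5, Z2, Z9, Z11, Z4, Z14} — every zone.
No single sensor position contains all 9 zones, so 2 is optimal.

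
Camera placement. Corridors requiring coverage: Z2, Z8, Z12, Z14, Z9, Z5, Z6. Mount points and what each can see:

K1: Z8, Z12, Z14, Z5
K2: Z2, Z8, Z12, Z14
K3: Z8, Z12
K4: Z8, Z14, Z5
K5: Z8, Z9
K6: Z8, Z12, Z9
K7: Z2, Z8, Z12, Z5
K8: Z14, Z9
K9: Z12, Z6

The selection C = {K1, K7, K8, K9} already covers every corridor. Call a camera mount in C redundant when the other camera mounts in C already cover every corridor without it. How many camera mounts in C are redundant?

Drop K1: the rest still cover every corridor — redundant.
Drop K7: Z2 uncovered — not redundant.
Drop K8: Z9 uncovered — not redundant.
Drop K9: Z6 uncovered — not redundant.
1 redundant: K1.

1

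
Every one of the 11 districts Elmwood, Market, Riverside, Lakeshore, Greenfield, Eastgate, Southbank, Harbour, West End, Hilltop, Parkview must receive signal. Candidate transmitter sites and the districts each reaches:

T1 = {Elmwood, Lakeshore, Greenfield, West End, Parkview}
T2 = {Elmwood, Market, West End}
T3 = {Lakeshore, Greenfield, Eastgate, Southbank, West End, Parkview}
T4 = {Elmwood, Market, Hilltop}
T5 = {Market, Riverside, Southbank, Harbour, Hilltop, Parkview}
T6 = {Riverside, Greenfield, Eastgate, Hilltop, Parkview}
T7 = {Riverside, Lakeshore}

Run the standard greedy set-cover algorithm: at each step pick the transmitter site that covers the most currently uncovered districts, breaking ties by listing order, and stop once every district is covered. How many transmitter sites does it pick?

Pick 1: T3 covers 6 new districts (Lakeshore, Greenfield, Eastgate, Southbank, West End, Parkview).
Pick 2: T5 covers 4 new districts (Market, Riverside, Harbour, Hilltop).
Pick 3: T1 covers 1 new districts (Elmwood).
Greedy uses 3 transmitter sites.

3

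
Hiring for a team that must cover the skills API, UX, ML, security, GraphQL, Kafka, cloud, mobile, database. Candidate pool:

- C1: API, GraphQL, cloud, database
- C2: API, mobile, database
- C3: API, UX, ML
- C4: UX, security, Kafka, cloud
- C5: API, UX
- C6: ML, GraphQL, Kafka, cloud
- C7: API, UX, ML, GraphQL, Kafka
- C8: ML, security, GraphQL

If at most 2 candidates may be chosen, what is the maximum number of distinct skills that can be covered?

Choosing C1, C4 covers {API, UX, security, GraphQL, Kafka, cloud, database} — 7 skills.
No choice of 2 candidates does better; here ML, mobile are left uncovered.

7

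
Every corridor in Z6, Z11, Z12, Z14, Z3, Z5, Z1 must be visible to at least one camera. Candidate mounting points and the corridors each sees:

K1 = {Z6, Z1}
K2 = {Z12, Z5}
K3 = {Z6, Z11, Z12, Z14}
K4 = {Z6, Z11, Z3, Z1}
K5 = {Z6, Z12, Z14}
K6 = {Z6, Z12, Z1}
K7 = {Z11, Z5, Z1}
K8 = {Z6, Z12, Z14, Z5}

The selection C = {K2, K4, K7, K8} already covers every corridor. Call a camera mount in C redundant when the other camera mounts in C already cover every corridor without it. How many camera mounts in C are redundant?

2

Drop K2: the rest still cover every corridor — redundant.
Drop K4: Z3 uncovered — not redundant.
Drop K7: the rest still cover every corridor — redundant.
Drop K8: Z14 uncovered — not redundant.
2 redundant: K2, K7.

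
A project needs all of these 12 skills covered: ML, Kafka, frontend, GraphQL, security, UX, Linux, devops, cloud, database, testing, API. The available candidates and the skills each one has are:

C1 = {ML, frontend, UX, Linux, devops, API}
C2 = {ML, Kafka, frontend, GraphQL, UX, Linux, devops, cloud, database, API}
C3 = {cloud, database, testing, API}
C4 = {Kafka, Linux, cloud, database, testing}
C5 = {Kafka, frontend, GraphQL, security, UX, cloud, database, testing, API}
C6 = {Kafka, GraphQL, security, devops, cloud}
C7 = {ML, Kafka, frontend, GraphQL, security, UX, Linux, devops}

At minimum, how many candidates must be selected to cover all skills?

2

C1, C5 together cover {ML, Kafka, frontend, GraphQL, security, UX, Linux, devops, cloud, database, testing, API} — every skill.
No single candidate contains all 12 skills, so 2 is optimal.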